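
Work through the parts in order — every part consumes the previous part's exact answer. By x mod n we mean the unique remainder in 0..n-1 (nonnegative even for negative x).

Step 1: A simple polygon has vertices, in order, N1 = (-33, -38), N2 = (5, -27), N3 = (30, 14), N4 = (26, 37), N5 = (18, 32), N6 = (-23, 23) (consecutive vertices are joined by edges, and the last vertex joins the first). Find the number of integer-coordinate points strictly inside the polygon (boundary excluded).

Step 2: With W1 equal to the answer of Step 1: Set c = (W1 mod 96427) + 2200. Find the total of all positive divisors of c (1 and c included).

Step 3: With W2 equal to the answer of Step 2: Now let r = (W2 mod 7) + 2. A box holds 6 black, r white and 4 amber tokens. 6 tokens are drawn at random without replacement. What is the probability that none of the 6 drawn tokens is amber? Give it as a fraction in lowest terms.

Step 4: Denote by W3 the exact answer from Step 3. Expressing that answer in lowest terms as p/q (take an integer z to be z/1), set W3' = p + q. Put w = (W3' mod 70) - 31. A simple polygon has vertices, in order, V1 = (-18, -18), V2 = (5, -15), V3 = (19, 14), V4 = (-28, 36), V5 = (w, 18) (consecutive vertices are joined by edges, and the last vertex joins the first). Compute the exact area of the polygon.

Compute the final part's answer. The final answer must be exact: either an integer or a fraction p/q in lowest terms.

2583/2

Step 1: cross terms: (-33*-27 - 5*-38)=1081, (5*14 - 30*-27)=880, (30*37 - 26*14)=746, (26*32 - 18*37)=166, (18*23 - -23*32)=1150, (-23*-38 - -33*23)=1633; twice the area = |5656| = 5656; area = 2828; boundary points = 1 + 1 + 1 + 1 + 1 + 1 = 6; strictly interior points = area - boundary/2 + 1 = 2826; answer 2826
Step 2: W1 = 2826; c = 5026; 5026 = 2 * 7 * 359; sigma = (1 + 2) * (1 + 7) * (1 + 359) = 3 * 8 * 360 = 8640; answer 8640
Step 3: W2 = 8640; r = 4; total draws C(14,6) = 3003; favorable C(10,6) = 210; P = 10/143; answer 10/143
Step 4: W3 = 10/143; threaded value p + q = 153; w = -18; cross terms: (-18*-15 - 5*-18)=360, (5*14 - 19*-15)=355, (19*36 - -28*14)=1076, (-28*18 - -18*36)=144, (-18*-18 - -18*18)=648; twice the area = |2583| = 2583; area = 2583/2; answer 2583/2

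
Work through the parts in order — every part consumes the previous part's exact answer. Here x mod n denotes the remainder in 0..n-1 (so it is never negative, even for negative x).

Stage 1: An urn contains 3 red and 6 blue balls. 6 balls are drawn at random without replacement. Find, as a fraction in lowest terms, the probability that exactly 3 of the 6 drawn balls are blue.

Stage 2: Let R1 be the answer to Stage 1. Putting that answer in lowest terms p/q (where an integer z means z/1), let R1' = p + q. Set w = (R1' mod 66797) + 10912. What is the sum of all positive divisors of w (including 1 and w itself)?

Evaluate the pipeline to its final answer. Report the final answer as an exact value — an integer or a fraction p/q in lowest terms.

21888

Stage 1: total draws C(9,6) = 84; favorable C(6,3)*C(3,3) = 20; P = 5/21; answer 5/21
Stage 2: R1 = 5/21; threaded value p + q = 26; w = 10938; 10938 = 2 * 3 * 1823; sigma = (1 + 2) * (1 + 3) * (1 + 1823) = 3 * 4 * 1824 = 21888; answer 21888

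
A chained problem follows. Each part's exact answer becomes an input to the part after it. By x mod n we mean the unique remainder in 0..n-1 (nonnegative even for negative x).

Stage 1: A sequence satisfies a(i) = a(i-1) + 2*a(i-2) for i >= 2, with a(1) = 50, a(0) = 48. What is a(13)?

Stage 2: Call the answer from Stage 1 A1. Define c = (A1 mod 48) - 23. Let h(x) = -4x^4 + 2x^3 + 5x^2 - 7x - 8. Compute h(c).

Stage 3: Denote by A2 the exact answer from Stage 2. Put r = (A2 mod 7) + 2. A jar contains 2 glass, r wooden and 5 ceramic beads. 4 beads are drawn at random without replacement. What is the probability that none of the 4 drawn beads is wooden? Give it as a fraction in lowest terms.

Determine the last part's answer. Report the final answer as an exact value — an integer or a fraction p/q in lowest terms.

Stage 1: a(2) = 1*(50) + 2*(48) = 146; iterating: a(2)=146, a(3)=246, a(4)=538, a(5)=1030, a(6)=2106, a(7)=4166, a(8)=8378, a(9)=16710, a(10)=33466, a(11)=66886, a(12)=133818, a(13)=267590; answer 267590
Stage 2: A1 = 267590; c = 15; -4*(15)^4 + 2*(15)^3 + 5*(15)^2 - 7*(15)^1 - 8 = (-202500) + (6750) + (1125) + (-105) + (-8) = -194738; answer -194738
Stage 3: A2 = -194738; r = 4; total draws C(11,4) = 330; favorable C(7,4) = 35; P = 7/66; answer 7/66

7/66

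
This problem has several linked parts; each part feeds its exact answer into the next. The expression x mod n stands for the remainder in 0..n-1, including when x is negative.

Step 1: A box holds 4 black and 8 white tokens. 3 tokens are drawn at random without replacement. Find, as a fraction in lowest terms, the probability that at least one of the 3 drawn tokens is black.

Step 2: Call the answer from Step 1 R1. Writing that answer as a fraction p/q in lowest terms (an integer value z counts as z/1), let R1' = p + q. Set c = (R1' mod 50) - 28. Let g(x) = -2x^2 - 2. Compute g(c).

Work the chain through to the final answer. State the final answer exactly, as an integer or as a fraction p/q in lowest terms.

Step 1: total draws C(12,3) = 220; complement C(8,3) = 56; favorable 220 - 56 = 164; P = 41/55; answer 41/55
Step 2: R1 = 41/55; threaded value p + q = 96; c = 18; -2*(18)^2 - 2 = (-648) + (-2) = -650; answer -650

-650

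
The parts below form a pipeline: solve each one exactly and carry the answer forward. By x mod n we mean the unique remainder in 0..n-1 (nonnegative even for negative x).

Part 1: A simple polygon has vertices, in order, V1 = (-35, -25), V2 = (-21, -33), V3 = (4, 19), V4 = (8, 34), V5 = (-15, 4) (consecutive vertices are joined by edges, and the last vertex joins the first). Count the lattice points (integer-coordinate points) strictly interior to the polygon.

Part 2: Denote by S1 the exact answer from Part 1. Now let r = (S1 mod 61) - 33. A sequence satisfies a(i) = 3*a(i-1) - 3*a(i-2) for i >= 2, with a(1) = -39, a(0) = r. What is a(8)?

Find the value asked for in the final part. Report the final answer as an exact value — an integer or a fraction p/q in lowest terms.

2835

Part 1: cross terms: (-35*-33 - -21*-25)=630, (-21*19 - 4*-33)=-267, (4*34 - 8*19)=-16, (8*4 - -15*34)=542, (-15*-25 - -35*4)=515; twice the area = |1404| = 1404; area = 702; boundary points = 2 + 1 + 1 + 1 + 1 = 6; strictly interior points = area - boundary/2 + 1 = 700; answer 700
Part 2: S1 = 700; r = -4; a(2) = 3*(-39) - 3*(-4) = -105; iterating: a(2)=-105, a(3)=-198, a(4)=-279, a(5)=-243, a(6)=108, a(7)=1053, a(8)=2835; answer 2835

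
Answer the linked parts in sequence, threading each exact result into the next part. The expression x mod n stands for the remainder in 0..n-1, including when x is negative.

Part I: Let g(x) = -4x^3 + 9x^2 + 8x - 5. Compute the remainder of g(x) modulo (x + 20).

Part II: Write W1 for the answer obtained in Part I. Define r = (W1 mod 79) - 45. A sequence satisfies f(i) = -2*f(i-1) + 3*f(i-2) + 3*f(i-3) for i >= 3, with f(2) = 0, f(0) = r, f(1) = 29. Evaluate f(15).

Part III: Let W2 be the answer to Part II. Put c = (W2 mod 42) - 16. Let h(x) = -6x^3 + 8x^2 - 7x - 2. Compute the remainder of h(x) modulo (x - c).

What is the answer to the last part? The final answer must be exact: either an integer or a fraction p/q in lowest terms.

Part I: remainder = value at the root: -4*(-20)^3 + 9*(-20)^2 + 8*(-20)^1 - 5 = (32000) + (3600) + (-160) + (-5) = 35435; answer 35435
Part II: W1 = 35435; r = -2; f(3) = -2*(0) + 3*(29) + 3*(-2) = 81; iterating: f(3)=81, f(4)=-75, f(5)=393, f(6)=-768, f(7)=2490, f(8)=-6105, f(9)=17376, f(10)=-45597, f(11)=125007, f(12)=-334677, f(13)=907584, f(14)=-2444178, f(15)=6607077; answer 6607077
Part III: W2 = 6607077; c = -1; remainder = value at the root: -6*(-1)^3 + 8*(-1)^2 - 7*(-1)^1 - 2 = (6) + (8) + (7) + (-2) = 19; answer 19

19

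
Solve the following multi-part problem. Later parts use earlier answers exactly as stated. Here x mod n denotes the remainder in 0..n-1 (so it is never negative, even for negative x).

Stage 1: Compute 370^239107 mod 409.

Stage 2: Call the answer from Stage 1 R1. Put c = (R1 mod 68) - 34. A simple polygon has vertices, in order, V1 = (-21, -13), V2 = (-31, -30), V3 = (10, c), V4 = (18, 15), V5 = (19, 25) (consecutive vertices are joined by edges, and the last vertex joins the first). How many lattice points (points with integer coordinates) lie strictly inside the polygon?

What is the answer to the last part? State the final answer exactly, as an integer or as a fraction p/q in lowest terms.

1195

Stage 1: squarings mod 409: 370^1=370, 370^2=294, 370^4=137, 370^8=364, 370^16=389, 370^32=400, 370^64=81, 370^128=17, 370^256=289, 370^512=85, 370^1024=272, 370^2048=364, 370^4096=389, 370^8192=400, 370^16384=81, 370^32768=17, 370^65536=289, 370^131072=85; 370^239107 = 370^1 * 370^2 * 370^512 * 370^1024 * 370^8192 * 370^32768 * 370^65536 * 370^131072 = 280 (mod 409); answer 280
Stage 2: R1 = 280; c = -26; cross terms: (-21*-30 - -31*-13)=227, (-31*-26 - 10*-30)=1106, (10*15 - 18*-26)=618, (18*25 - 19*15)=165, (19*-13 - -21*25)=278; twice the area = |2394| = 2394; area = 1197; boundary points = 1 + 1 + 1 + 1 + 2 = 6; strictly interior points = area - boundary/2 + 1 = 1195; answer 1195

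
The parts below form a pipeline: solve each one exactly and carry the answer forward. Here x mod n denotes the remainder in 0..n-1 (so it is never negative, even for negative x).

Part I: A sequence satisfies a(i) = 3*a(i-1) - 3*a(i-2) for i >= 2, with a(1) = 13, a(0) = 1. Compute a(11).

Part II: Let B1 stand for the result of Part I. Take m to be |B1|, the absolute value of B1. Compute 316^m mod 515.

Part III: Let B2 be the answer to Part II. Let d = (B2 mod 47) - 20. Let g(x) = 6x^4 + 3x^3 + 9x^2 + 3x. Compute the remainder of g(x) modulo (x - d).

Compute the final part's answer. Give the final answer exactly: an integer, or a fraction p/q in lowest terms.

Part I: a(2) = 3*(13) - 3*(1) = 36; iterating: a(2)=36, a(3)=69, a(4)=99, a(5)=90, a(6)=-27, a(7)=-351, a(8)=-972, a(9)=-1863, a(10)=-2673, a(11)=-2430; answer -2430
Part II: B1 = -2430; m = 2430; squarings mod 515: 316^1=316, 316^2=461, 316^4=341, 316^8=406, 316^16=36, 316^32=266, 316^64=201, 316^128=231, 316^256=316, 316^512=461, 316^1024=341, 316^2048=406; 316^2430 = 316^2 * 316^4 * 316^8 * 316^16 * 316^32 * 316^64 * 316^256 * 316^2048 = 111 (mod 515); answer 111
Part III: B2 = 111; d = -3; remainder = value at the root: 6*(-3)^4 + 3*(-3)^3 + 9*(-3)^2 + 3*(-3)^1 = (486) + (-81) + (81) + (-9) = 477; answer 477

477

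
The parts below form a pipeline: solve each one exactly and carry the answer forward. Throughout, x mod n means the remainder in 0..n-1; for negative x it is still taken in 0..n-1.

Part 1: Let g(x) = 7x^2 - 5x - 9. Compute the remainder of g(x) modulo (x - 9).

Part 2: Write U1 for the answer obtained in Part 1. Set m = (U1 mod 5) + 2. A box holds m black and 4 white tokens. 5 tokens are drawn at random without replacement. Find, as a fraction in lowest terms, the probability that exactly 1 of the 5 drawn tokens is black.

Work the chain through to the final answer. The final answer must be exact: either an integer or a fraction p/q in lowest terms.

5/126

Part 1: remainder = value at the root: 7*(9)^2 - 5*(9)^1 - 9 = (567) + (-45) + (-9) = 513; answer 513
Part 2: U1 = 513; m = 5; total draws C(9,5) = 126; favorable C(5,1)*C(4,4) = 5; P = 5/126; answer 5/126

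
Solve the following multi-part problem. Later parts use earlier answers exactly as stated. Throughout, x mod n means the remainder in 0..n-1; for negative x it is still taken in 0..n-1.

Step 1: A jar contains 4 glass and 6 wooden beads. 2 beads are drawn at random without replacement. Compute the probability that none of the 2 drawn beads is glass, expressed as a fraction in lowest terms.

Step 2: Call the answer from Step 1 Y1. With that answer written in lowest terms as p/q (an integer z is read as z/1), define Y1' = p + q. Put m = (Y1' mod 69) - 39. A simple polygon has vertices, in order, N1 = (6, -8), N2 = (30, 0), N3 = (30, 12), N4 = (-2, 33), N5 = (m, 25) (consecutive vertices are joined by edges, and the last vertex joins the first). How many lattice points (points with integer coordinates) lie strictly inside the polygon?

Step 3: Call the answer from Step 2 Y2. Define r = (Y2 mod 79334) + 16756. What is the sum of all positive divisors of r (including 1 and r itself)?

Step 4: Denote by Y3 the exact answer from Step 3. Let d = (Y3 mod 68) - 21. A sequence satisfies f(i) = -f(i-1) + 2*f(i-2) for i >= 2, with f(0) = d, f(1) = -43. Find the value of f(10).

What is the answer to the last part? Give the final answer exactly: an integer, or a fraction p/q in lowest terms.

Step 1: total draws C(10,2) = 45; favorable C(6,2) = 15; P = 1/3; answer 1/3
Step 2: Y1 = 1/3; threaded value p + q = 4; m = -35; cross terms: (6*0 - 30*-8)=240, (30*12 - 30*0)=360, (30*33 - -2*12)=1014, (-2*25 - -35*33)=1105, (-35*-8 - 6*25)=130; twice the area = |2849| = 2849; area = 2849/2; boundary points = 8 + 12 + 1 + 1 + 1 = 23; strictly interior points = area - boundary/2 + 1 = 1414; answer 1414
Step 3: Y2 = 1414; r = 18170; 18170 = 2 * 5 * 23 * 79; sigma = (1 + 2) * (1 + 5) * (1 + 23) * (1 + 79) = 3 * 6 * 24 * 80 = 34560; answer 34560
Step 4: Y3 = 34560; d = -5; f(2) = -1*(-43) + 2*(-5) = 33; iterating: f(2)=33, f(3)=-119, f(4)=185, f(5)=-423, f(6)=793, f(7)=-1639, f(8)=3225, f(9)=-6503, f(10)=12953; answer 12953

12953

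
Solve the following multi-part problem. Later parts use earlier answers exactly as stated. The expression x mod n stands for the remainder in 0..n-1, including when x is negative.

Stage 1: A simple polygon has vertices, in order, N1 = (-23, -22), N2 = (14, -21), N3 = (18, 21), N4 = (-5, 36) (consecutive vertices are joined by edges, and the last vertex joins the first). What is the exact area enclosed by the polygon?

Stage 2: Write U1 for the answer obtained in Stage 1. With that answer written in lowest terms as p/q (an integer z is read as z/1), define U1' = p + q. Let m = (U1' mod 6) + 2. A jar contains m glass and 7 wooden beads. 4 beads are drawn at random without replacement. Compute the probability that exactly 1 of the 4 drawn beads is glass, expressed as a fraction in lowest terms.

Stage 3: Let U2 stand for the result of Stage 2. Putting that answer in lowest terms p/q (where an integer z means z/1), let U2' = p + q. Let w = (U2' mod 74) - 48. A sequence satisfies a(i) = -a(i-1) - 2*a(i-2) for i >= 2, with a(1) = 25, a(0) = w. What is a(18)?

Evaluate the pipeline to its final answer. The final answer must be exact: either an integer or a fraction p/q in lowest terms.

Stage 1: cross terms: (-23*-21 - 14*-22)=791, (14*21 - 18*-21)=672, (18*36 - -5*21)=753, (-5*-22 - -23*36)=938; twice the area = |3154| = 3154; area = 1577; answer 1577
Stage 2: U1 = 1577; threaded value p + q = 1578; m = 2; total draws C(9,4) = 126; favorable C(2,1)*C(7,3) = 70; P = 5/9; answer 5/9
Stage 3: U2 = 5/9; threaded value p + q = 14; w = -34; a(2) = -1*(25) - 2*(-34) = 43; iterating: a(2)=43, a(3)=-93, a(4)=7, a(5)=179, a(6)=-193, a(7)=-165, a(8)=551, a(9)=-221, a(10)=-881, a(11)=1323, a(12)=439, a(13)=-3085, a(14)=2207, a(15)=3963, a(16)=-8377, a(17)=451, a(18)=16303; answer 16303

16303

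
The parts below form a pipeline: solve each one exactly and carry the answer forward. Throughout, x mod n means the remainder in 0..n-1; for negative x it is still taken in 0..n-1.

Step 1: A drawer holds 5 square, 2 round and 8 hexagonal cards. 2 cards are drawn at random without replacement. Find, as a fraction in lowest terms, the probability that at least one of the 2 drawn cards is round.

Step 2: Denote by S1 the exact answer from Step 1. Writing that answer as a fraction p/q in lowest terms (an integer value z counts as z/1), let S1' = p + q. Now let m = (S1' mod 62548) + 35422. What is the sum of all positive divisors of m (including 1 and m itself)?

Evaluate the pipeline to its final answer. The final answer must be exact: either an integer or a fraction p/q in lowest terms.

Step 1: total draws C(15,2) = 105; complement C(13,2) = 78; favorable 105 - 78 = 27; P = 9/35; answer 9/35
Step 2: S1 = 9/35; threaded value p + q = 44; m = 35466; 35466 = 2 * 3 * 23 * 257; sigma = (1 + 2) * (1 + 3) * (1 + 23) * (1 + 257) = 3 * 4 * 24 * 258 = 74304; answer 74304

74304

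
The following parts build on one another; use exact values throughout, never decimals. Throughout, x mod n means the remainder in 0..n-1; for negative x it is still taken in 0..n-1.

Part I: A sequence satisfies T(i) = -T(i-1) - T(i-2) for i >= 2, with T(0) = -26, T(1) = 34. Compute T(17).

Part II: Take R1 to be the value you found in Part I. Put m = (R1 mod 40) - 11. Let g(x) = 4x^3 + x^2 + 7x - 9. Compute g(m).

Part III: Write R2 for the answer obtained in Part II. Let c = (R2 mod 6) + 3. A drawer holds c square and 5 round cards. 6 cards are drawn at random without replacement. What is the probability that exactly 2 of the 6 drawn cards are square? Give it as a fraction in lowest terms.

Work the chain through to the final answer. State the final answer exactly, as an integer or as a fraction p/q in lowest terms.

Part I: T(2) = -1*(34) - 1*(-26) = -8; iterating: T(2)=-8, T(3)=-26, T(4)=34, T(5)=-8, T(6)=-26, T(7)=34, T(8)=-8, T(9)=-26, T(10)=34, T(11)=-8, T(12)=-26, T(13)=34, T(14)=-8, T(15)=-26, T(16)=34, T(17)=-8; answer -8
Part II: R1 = -8; m = 21; 4*(21)^3 + 1*(21)^2 + 7*(21)^1 - 9 = (37044) + (441) + (147) + (-9) = 37623; answer 37623
Part III: R2 = 37623; c = 6; total draws C(11,6) = 462; favorable C(6,2)*C(5,4) = 75; P = 25/154; answer 25/154

25/154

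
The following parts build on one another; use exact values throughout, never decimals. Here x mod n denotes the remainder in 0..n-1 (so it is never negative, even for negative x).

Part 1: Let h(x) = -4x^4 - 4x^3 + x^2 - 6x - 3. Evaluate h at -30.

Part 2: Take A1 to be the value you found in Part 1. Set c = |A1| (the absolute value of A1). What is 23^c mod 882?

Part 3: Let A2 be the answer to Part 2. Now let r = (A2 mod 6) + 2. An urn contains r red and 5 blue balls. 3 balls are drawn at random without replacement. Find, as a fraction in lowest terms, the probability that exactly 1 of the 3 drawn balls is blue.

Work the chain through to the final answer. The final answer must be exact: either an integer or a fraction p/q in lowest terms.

Part 1: -4*(-30)^4 - 4*(-30)^3 + 1*(-30)^2 - 6*(-30)^1 - 3 = (-3240000) + (108000) + (900) + (180) + (-3) = -3130923; answer -3130923
Part 2: A1 = -3130923; c = 3130923; squarings mod 882: 23^1=23, 23^2=529, 23^4=247, 23^8=151, 23^16=751, 23^32=403, 23^64=121, 23^128=529, 23^256=247, 23^512=151, 23^1024=751, 23^2048=403, 23^4096=121, 23^8192=529, 23^16384=247, 23^32768=151, 23^65536=751, 23^131072=403, 23^262144=121, 23^524288=529, 23^1048576=247, 23^2097152=151; 23^3130923 = 23^1 * 23^2 * 23^8 * 23^32 * 23^512 * 23^1024 * 23^16384 * 23^32768 * 23^65536 * 23^131072 * 23^262144 * 23^524288 * 23^2097152 = 449 (mod 882); answer 449
Part 3: A2 = 449; r = 7; total draws C(12,3) = 220; favorable C(5,1)*C(7,2) = 105; P = 21/44; answer 21/44

21/44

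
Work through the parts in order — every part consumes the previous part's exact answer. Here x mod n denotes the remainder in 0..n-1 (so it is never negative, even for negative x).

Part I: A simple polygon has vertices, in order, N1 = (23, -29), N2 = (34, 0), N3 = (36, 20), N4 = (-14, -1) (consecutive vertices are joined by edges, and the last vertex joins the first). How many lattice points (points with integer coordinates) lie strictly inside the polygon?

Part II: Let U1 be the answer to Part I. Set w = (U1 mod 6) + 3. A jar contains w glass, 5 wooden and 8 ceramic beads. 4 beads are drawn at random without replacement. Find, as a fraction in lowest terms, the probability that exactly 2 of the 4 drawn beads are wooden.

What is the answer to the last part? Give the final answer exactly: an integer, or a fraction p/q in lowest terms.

Part I: cross terms: (23*0 - 34*-29)=986, (34*20 - 36*0)=680, (36*-1 - -14*20)=244, (-14*-29 - 23*-1)=429; twice the area = |2339| = 2339; area = 2339/2; boundary points = 1 + 2 + 1 + 1 = 5; strictly interior points = area - boundary/2 + 1 = 1168; answer 1168
Part II: U1 = 1168; w = 7; total draws C(20,4) = 4845; favorable C(5,2)*C(15,2) = 1050; P = 70/323; answer 70/323

70/323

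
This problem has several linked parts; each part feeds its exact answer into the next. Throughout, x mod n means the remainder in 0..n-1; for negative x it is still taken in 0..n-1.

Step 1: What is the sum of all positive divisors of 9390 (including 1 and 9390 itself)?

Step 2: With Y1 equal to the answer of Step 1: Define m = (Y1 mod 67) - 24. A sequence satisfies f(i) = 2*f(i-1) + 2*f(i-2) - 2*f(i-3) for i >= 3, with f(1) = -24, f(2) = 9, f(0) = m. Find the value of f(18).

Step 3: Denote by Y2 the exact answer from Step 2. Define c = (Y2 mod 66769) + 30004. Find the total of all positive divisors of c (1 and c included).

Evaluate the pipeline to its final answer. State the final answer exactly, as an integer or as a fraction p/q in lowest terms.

Step 1: 9390 = 2 * 3 * 5 * 313; sigma = (1 + 2) * (1 + 3) * (1 + 5) * (1 + 313) = 3 * 4 * 6 * 314 = 22608; answer 22608
Step 2: Y1 = 22608; m = 5; f(3) = 2*(9) + 2*(-24) - 2*(5) = -40; iterating: f(3)=-40, f(4)=-14, f(5)=-126, f(6)=-200, f(7)=-624, f(8)=-1396, f(9)=-3640, f(10)=-8824, f(11)=-22136, f(12)=-54640, f(13)=-135904, f(14)=-336816, f(15)=-836160, f(16)=-2074144, f(17)=-5146976, f(18)=-12769920; answer -12769920
Step 3: Y2 = -12769920; c = 79732; 79732 = 2^2 * 31 * 643; sigma = (1 + 2 + 4) * (1 + 31) * (1 + 643) = 7 * 32 * 644 = 144256; answer 144256

144256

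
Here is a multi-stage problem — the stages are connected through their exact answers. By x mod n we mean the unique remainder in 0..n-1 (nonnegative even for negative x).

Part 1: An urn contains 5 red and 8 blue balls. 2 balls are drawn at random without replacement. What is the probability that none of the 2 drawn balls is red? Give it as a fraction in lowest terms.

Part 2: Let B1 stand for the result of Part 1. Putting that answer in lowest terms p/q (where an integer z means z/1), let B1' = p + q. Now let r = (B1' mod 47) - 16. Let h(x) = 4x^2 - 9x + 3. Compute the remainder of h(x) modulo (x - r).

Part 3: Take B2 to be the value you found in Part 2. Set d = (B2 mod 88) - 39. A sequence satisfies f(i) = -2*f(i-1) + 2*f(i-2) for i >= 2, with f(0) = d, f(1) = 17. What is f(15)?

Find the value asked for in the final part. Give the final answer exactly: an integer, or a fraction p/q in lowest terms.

Part 1: total draws C(13,2) = 78; favorable C(8,2) = 28; P = 14/39; answer 14/39
Part 2: B1 = 14/39; threaded value p + q = 53; r = -10; remainder = value at the root: 4*(-10)^2 - 9*(-10)^1 + 3 = (400) + (90) + (3) = 493; answer 493
Part 3: B2 = 493; d = 14; f(2) = -2*(17) + 2*(14) = -6; iterating: f(2)=-6, f(3)=46, f(4)=-104, f(5)=300, f(6)=-808, f(7)=2216, f(8)=-6048, f(9)=16528, f(10)=-45152, f(11)=123360, f(12)=-337024, f(13)=920768, f(14)=-2515584, f(15)=6872704; answer 6872704

6872704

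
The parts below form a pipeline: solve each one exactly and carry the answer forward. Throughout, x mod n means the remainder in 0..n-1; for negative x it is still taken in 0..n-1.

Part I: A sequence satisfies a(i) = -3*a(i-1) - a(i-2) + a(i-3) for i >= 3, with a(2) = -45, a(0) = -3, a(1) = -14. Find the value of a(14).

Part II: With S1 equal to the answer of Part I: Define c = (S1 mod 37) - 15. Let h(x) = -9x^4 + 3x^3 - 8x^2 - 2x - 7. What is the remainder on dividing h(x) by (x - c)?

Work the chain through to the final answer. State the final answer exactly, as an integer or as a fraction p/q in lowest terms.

Part I: a(3) = -3*(-45) - 1*(-14) + 1*(-3) = 146; iterating: a(3)=146, a(4)=-407, a(5)=1030, a(6)=-2537, a(7)=6174, a(8)=-14955, a(9)=36154, a(10)=-87333, a(11)=210890, a(12)=-509183, a(13)=1229326, a(14)=-2967905; answer -2967905
Part II: S1 = -2967905; c = -2; remainder = value at the root: -9*(-2)^4 + 3*(-2)^3 - 8*(-2)^2 - 2*(-2)^1 - 7 = (-144) + (-24) + (-32) + (4) + (-7) = -203; answer -203

-203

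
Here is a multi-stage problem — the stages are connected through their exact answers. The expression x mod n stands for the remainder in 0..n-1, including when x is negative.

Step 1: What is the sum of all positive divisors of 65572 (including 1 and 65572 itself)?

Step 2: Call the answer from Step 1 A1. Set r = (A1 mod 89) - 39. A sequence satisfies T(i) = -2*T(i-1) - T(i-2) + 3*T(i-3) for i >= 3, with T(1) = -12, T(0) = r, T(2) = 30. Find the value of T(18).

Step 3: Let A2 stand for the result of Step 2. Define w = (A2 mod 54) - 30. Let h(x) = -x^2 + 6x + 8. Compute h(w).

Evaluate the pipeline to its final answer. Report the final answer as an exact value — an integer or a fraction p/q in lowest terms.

-208

Step 1: 65572 = 2^2 * 13^2 * 97; sigma = (1 + 2 + 4) * (1 + 13 + 169) * (1 + 97) = 7 * 183 * 98 = 125538; answer 125538
Step 2: A1 = 125538; r = 9; T(3) = -2*(30) - 1*(-12) + 3*(9) = -21; iterating: T(3)=-21, T(4)=-24, T(5)=159, T(6)=-357, T(7)=483, T(8)=-132, T(9)=-1290, T(10)=4161, T(11)=-7428, T(12)=6825, T(13)=6261, T(14)=-41631, T(15)=97476, T(16)=-134538, T(17)=46707, T(18)=333552; answer 333552
Step 3: A2 = 333552; w = 18; -1*(18)^2 + 6*(18)^1 + 8 = (-324) + (108) + (8) = -208; answer -208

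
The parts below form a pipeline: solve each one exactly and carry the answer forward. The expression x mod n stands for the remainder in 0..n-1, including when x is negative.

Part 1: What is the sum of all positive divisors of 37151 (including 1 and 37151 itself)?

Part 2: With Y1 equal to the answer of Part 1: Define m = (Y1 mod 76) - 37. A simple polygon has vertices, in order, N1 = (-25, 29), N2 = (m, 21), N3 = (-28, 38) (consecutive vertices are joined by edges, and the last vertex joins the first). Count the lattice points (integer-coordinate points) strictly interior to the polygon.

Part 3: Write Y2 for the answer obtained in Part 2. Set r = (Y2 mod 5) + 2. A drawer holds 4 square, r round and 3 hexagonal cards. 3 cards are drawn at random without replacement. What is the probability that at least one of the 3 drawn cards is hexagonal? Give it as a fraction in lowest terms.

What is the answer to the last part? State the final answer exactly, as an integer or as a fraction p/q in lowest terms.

Part 1: 37151 = 97 * 383; sigma = (1 + 97) * (1 + 383) = 98 * 384 = 37632; answer 37632
Part 2: Y1 = 37632; m = -25; cross terms: (-25*21 - -25*29)=200, (-25*38 - -28*21)=-362, (-28*29 - -25*38)=138; twice the area = |-24| = 24; area = 12; boundary points = 8 + 1 + 3 = 12; strictly interior points = area - boundary/2 + 1 = 7; answer 7
Part 3: Y2 = 7; r = 4; total draws C(11,3) = 165; complement C(8,3) = 56; favorable 165 - 56 = 109; P = 109/165; answer 109/165

109/165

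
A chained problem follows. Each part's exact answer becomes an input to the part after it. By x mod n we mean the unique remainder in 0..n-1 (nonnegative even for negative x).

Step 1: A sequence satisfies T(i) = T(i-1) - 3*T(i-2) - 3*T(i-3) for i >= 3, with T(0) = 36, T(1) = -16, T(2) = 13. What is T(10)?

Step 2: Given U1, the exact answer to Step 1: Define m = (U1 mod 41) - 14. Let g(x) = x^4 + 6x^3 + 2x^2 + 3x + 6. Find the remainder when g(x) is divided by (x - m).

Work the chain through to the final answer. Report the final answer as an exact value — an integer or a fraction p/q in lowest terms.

55320

Step 1: T(3) = 1*(13) - 3*(-16) - 3*(36) = -47; iterating: T(3)=-47, T(4)=-38, T(5)=64, T(6)=319, T(7)=241, T(8)=-908, T(9)=-2588, T(10)=-587; answer -587
Step 2: U1 = -587; m = 14; remainder = value at the root: 1*(14)^4 + 6*(14)^3 + 2*(14)^2 + 3*(14)^1 + 6 = (38416) + (16464) + (392) + (42) + (6) = 55320; answer 55320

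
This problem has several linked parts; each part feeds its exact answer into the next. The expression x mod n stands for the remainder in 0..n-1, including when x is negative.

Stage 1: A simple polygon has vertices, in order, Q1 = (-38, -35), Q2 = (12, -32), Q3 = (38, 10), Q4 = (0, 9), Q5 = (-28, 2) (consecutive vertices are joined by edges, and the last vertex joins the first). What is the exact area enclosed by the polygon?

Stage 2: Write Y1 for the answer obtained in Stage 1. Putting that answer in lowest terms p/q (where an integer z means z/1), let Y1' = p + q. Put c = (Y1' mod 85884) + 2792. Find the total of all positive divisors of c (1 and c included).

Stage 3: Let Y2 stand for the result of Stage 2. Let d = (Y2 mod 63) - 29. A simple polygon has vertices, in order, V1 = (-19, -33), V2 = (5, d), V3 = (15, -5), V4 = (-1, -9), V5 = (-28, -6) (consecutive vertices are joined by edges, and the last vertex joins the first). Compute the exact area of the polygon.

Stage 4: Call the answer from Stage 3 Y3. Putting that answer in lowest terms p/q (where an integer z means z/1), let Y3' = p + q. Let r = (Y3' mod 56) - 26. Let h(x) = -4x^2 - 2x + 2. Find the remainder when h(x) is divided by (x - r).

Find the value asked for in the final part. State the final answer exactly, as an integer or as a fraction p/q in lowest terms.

Stage 1: cross terms: (-38*-32 - 12*-35)=1636, (12*10 - 38*-32)=1336, (38*9 - 0*10)=342, (0*2 - -28*9)=252, (-28*-35 - -38*2)=1056; twice the area = |4622| = 4622; area = 2311; answer 2311
Stage 2: Y1 = 2311; threaded value p + q = 2312; c = 5104; 5104 = 2^4 * 11 * 29; sigma = (1 + 2 + 4 + 8 + 16) * (1 + 11) * (1 + 29) = 31 * 12 * 30 = 11160; answer 11160
Stage 3: Y2 = 11160; d = -20; cross terms: (-19*-20 - 5*-33)=545, (5*-5 - 15*-20)=275, (15*-9 - -1*-5)=-140, (-1*-6 - -28*-9)=-246, (-28*-33 - -19*-6)=810; twice the area = |1244| = 1244; area = 622; answer 622
Stage 4: Y3 = 622; threaded value p + q = 623; r = -19; remainder = value at the root: -4*(-19)^2 - 2*(-19)^1 + 2 = (-1444) + (38) + (2) = -1404; answer -1404

-1404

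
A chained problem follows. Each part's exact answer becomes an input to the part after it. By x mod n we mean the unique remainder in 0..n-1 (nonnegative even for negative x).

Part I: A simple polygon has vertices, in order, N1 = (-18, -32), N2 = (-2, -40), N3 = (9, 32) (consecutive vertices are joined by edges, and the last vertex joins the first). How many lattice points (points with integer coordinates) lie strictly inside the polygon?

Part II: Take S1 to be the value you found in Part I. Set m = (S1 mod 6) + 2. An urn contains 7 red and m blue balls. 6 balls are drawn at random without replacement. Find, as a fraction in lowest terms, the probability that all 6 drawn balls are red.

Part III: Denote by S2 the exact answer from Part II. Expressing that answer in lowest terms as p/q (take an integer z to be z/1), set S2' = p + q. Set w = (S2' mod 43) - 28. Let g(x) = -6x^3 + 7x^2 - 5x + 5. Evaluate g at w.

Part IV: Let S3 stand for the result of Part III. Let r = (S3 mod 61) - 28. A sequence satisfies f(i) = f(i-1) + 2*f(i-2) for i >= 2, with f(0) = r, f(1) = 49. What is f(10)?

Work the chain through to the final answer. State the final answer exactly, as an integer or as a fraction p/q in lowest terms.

22523

Part I: cross terms: (-18*-40 - -2*-32)=656, (-2*32 - 9*-40)=296, (9*-32 - -18*32)=288; twice the area = |1240| = 1240; area = 620; boundary points = 8 + 1 + 1 = 10; strictly interior points = area - boundary/2 + 1 = 616; answer 616
Part II: S1 = 616; m = 6; total draws C(13,6) = 1716; favorable C(7,6) = 7; P = 7/1716; answer 7/1716
Part III: S2 = 7/1716; threaded value p + q = 1723; w = -25; -6*(-25)^3 + 7*(-25)^2 - 5*(-25)^1 + 5 = (93750) + (4375) + (125) + (5) = 98255; answer 98255
Part IV: S3 = 98255; r = 17; f(2) = 1*(49) + 2*(17) = 83; iterating: f(2)=83, f(3)=181, f(4)=347, f(5)=709, f(6)=1403, f(7)=2821, f(8)=5627, f(9)=11269, f(10)=22523; answer 22523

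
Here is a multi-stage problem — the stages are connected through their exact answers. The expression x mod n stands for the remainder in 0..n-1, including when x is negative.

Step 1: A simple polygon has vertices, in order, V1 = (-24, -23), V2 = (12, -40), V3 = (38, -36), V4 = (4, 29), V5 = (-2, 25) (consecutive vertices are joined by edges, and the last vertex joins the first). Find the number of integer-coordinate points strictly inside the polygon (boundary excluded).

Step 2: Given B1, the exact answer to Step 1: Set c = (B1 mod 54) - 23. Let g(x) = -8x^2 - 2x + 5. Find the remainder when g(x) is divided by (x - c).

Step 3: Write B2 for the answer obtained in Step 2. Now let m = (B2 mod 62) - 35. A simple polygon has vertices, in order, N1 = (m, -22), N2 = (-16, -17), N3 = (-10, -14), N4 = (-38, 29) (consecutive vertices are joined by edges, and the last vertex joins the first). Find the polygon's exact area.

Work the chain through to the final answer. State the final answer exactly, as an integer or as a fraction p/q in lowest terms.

648

Step 1: cross terms: (-24*-40 - 12*-23)=1236, (12*-36 - 38*-40)=1088, (38*29 - 4*-36)=1246, (4*25 - -2*29)=158, (-2*-23 - -24*25)=646; twice the area = |4374| = 4374; area = 2187; boundary points = 1 + 2 + 1 + 2 + 2 = 8; strictly interior points = area - boundary/2 + 1 = 2184; answer 2184
Step 2: B1 = 2184; c = 1; remainder = value at the root: -8*(1)^2 - 2*(1)^1 + 5 = (-8) + (-2) + (5) = -5; answer -5
Step 3: B2 = -5; m = 22; cross terms: (22*-17 - -16*-22)=-726, (-16*-14 - -10*-17)=54, (-10*29 - -38*-14)=-822, (-38*-22 - 22*29)=198; twice the area = |-1296| = 1296; area = 648; answer 648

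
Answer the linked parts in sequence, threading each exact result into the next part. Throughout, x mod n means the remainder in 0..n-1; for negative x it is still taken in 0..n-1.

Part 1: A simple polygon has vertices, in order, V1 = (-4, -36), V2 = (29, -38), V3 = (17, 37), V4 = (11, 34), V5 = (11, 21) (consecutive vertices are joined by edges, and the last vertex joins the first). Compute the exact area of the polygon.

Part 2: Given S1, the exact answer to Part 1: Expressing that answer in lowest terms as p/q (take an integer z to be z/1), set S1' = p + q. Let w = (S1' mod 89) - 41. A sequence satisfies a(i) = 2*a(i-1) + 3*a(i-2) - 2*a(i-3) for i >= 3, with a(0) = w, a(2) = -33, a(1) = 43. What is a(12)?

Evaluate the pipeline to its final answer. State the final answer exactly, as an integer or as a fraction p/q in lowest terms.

-151943

Part 1: cross terms: (-4*-38 - 29*-36)=1196, (29*37 - 17*-38)=1719, (17*34 - 11*37)=171, (11*21 - 11*34)=-143, (11*-36 - -4*21)=-312; twice the area = |2631| = 2631; area = 2631/2; answer 2631/2
Part 2: S1 = 2631/2; threaded value p + q = 2633; w = 11; a(3) = 2*(-33) + 3*(43) - 2*(11) = 41; iterating: a(3)=41, a(4)=-103, a(5)=-17, a(6)=-425, a(7)=-695, a(8)=-2631, a(9)=-6497, a(10)=-19497, a(11)=-53223, a(12)=-151943; answer -151943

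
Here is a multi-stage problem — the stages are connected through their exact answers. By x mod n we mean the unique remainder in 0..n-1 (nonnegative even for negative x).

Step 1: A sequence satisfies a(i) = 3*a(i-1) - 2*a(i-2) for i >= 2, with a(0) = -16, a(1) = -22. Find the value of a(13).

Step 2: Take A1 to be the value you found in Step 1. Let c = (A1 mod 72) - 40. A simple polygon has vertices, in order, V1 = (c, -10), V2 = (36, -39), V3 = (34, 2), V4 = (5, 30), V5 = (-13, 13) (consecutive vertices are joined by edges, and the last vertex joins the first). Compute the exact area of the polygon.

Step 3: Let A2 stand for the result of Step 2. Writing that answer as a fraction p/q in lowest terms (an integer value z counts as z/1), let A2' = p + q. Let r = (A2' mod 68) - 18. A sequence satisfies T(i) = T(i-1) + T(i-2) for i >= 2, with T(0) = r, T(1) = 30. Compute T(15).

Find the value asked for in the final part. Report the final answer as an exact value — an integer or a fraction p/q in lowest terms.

17169

Step 1: a(2) = 3*(-22) - 2*(-16) = -34; iterating: a(2)=-34, a(3)=-58, a(4)=-106, a(5)=-202, a(6)=-394, a(7)=-778, a(8)=-1546, a(9)=-3082, a(10)=-6154, a(11)=-12298, a(12)=-24586, a(13)=-49162; answer -49162
Step 2: A1 = -49162; c = -26; cross terms: (-26*-39 - 36*-10)=1374, (36*2 - 34*-39)=1398, (34*30 - 5*2)=1010, (5*13 - -13*30)=455, (-13*-10 - -26*13)=468; twice the area = |4705| = 4705; area = 4705/2; answer 4705/2
Step 3: A2 = 4705/2; threaded value p + q = 4707; r = -3; T(2) = 1*(30) + 1*(-3) = 27; iterating: T(2)=27, T(3)=57, T(4)=84, T(5)=141, T(6)=225, T(7)=366, T(8)=591, T(9)=957, T(10)=1548, T(11)=2505, T(12)=4053, T(13)=6558, T(14)=10611, T(15)=17169; answer 17169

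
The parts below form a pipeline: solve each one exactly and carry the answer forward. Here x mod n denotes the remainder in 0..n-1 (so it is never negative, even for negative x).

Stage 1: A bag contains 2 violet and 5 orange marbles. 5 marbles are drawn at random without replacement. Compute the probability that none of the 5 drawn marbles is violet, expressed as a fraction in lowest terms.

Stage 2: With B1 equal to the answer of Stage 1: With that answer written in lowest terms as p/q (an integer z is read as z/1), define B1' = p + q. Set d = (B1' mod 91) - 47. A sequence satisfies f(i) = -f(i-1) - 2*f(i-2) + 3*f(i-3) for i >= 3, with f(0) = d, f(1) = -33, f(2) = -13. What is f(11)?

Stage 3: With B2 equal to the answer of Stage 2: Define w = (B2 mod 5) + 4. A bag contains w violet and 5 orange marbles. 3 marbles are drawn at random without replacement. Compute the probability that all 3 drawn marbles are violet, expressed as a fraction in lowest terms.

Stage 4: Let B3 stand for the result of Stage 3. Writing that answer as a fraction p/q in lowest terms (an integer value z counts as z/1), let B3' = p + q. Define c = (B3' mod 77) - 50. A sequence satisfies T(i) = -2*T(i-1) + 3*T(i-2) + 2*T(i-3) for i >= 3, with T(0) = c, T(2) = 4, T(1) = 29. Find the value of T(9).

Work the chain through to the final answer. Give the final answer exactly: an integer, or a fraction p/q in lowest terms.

Stage 1: total draws C(7,5) = 21; favorable C(5,5) = 1; P = 1/21; answer 1/21
Stage 2: B1 = 1/21; threaded value p + q = 22; d = -25; f(3) = -1*(-13) - 2*(-33) + 3*(-25) = 4; iterating: f(3)=4, f(4)=-77, f(5)=30, f(6)=136, f(7)=-427, f(8)=245, f(9)=1017, f(10)=-2788, f(11)=1489; answer 1489
Stage 3: B2 = 1489; w = 8; total draws C(13,3) = 286; favorable C(8,3) = 56; P = 28/143; answer 28/143
Stage 4: B3 = 28/143; threaded value p + q = 171; c = -33; T(3) = -2*(4) + 3*(29) + 2*(-33) = 13; iterating: T(3)=13, T(4)=44, T(5)=-41, T(6)=240, T(7)=-515, T(8)=1668, T(9)=-4401; answer -4401

-4401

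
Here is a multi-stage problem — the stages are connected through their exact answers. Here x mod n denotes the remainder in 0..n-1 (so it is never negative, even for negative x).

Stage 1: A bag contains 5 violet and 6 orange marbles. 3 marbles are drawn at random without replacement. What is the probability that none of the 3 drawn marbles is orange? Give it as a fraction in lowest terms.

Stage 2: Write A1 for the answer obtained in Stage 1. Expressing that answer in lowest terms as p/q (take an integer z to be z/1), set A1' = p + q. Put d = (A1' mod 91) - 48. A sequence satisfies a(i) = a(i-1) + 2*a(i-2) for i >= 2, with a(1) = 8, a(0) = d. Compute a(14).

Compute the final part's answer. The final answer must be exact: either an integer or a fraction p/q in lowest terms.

Stage 1: total draws C(11,3) = 165; favorable C(5,3) = 10; P = 2/33; answer 2/33
Stage 2: A1 = 2/33; threaded value p + q = 35; d = -13; a(2) = 1*(8) + 2*(-13) = -18; iterating: a(2)=-18, a(3)=-2, a(4)=-38, a(5)=-42, a(6)=-118, a(7)=-202, a(8)=-438, a(9)=-842, a(10)=-1718, a(11)=-3402, a(12)=-6838, a(13)=-13642, a(14)=-27318; answer -27318

-27318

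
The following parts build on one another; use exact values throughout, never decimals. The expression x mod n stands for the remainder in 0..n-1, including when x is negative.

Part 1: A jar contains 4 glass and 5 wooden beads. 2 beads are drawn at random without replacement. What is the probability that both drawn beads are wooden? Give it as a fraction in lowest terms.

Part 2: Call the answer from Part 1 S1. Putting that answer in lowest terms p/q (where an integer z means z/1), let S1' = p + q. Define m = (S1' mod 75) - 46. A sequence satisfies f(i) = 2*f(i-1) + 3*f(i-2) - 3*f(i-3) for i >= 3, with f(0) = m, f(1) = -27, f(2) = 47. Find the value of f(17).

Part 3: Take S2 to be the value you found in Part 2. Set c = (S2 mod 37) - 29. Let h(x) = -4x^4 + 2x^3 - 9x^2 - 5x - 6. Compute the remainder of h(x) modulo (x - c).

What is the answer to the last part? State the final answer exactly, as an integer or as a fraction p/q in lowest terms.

Part 1: total draws C(9,2) = 36; favorable C(5,2) = 10; P = 5/18; answer 5/18
Part 2: S1 = 5/18; threaded value p + q = 23; m = -23; f(3) = 2*(47) + 3*(-27) - 3*(-23) = 82; iterating: f(3)=82, f(4)=386, f(5)=877, f(6)=2666, f(7)=6805, f(8)=18977, f(9)=50371, f(10)=137258, f(11)=368698, f(12)=998057, f(13)=2690434, f(14)=7268945, f(15)=19615021, f(16)=52965575, f(17)=142969378; answer 142969378
Part 3: S2 = 142969378; c = -20; remainder = value at the root: -4*(-20)^4 + 2*(-20)^3 - 9*(-20)^2 - 5*(-20)^1 - 6 = (-640000) + (-16000) + (-3600) + (100) + (-6) = -659506; answer -659506

-659506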